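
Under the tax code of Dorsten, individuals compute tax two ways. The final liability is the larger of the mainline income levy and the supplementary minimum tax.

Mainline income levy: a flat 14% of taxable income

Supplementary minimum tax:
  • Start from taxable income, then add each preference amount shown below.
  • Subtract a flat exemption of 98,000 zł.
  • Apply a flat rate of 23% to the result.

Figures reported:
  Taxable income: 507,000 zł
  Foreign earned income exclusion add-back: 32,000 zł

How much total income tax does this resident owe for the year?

101,430 zł

Mainline income levy:
  507,000 zł × 14% = 70,980 zł

Supplementary minimum tax:
  Adjusted income: 507,000 zł + 32,000 zł = 539,000 zł
  Less exemption 98,000 zł → base 441,000 zł
  441,000 zł × 23% = 101,430 zł

101,430 zł > 70,980 zł, so the supplementary minimum tax is the binding amount.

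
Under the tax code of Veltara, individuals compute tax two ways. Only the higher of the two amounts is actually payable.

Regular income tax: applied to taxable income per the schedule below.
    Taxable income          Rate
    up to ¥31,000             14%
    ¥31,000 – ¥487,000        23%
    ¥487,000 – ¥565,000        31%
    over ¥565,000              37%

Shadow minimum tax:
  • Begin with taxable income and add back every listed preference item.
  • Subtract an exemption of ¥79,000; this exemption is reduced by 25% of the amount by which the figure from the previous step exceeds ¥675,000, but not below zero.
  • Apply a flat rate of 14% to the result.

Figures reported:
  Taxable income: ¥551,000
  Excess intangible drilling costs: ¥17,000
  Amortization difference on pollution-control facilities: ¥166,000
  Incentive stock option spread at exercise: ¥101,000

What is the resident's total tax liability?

Shadow minimum tax:
  Adjusted income: ¥551,000 + ¥17,000 + ¥166,000 + ¥101,000 = ¥835,000
  Exemption: ¥79,000 − 25% × (¥835,000 − ¥675,000) = ¥79,000 − ¥40,000 = ¥39,000
  Base: ¥835,000 − ¥39,000 = ¥796,000
  ¥796,000 × 14% = ¥111,440

Regular income tax:
  ¥31,000 × 14% = ¥4,340
  ¥456,000 × 23% = ¥104,880
  ¥64,000 × 31% = ¥19,840
  → ¥129,060

¥129,060 > ¥111,440, so the regular income tax governs.

¥129,060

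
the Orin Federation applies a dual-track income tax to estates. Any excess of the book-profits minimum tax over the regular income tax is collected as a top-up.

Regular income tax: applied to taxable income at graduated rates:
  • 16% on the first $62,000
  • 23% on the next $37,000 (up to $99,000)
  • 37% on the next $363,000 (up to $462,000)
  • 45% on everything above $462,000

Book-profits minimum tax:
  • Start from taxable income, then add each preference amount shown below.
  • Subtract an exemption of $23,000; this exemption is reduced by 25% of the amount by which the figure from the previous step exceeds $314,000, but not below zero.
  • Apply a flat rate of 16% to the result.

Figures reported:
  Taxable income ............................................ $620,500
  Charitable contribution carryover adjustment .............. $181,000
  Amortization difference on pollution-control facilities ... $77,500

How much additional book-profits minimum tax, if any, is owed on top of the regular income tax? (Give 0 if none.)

Book-profits minimum tax:
  Adjusted income: $620,500 + $181,000 + $77,500 = $879,000
  Exemption: 25% × ($879,000 − $314,000) = $141,250 ≥ $23,000, so the exemption is fully phased out
  Base: $879,000 − $0 = $879,000
  $879,000 × 16% = $140,640

Regular income tax:
  $62,000 × 16% = $9,920
  $37,000 × 23% = $8,510
  $363,000 × 37% = $134,310
  $158,500 × 45% = $71,325
  → $224,065

$140,640 ≤ $224,065, so no add-on is due.

$0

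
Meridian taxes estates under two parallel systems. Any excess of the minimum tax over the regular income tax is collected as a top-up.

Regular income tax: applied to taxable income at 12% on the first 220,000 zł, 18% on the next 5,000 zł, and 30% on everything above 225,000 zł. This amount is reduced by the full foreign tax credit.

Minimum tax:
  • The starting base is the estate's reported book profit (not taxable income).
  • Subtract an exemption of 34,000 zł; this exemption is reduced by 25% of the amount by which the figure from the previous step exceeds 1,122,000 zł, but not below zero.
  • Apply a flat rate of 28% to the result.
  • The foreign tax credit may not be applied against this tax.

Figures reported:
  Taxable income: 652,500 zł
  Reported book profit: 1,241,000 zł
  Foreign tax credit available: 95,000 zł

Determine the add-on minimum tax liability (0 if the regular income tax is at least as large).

285,740 zł

Minimum tax:
  Base (reported book profit): 1,241,000 zł
  Exemption: 34,000 zł − 25% × (1,241,000 zł − 1,122,000 zł) = 34,000 zł − 29,750 zł = 4,250 zł
  Base: 1,241,000 zł − 4,250 zł = 1,236,750 zł
  1,236,750 zł × 28% = 346,290 zł

Regular income tax:
  220,000 zł × 12% = 26,400 zł
  5,000 zł × 18% = 900 zł
  427,500 zł × 30% = 128,250 zł
  → 155,550 zł
  Less foreign tax credit 95,000 zł → 60,550 zł

Excess of minimum tax over regular income tax: 346,290 zł − 60,550 zł = 285,740 zł.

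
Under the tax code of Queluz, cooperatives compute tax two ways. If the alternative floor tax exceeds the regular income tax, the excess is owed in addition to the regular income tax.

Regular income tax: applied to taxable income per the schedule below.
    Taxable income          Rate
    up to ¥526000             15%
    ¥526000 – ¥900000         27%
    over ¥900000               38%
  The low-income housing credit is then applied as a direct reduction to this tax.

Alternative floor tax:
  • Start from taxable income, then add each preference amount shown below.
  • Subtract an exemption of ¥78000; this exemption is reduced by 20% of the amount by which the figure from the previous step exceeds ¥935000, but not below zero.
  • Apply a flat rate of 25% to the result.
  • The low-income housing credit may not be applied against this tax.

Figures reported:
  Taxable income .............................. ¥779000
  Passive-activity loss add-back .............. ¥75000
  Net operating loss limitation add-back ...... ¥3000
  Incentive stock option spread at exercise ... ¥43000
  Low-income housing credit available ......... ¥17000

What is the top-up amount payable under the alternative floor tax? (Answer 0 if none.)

Alternative floor tax:
  Adjusted income: ¥779000 + ¥75000 + ¥3000 + ¥43000 = ¥900000
  Exemption: ¥900000 ≤ ¥935000, so full ¥78000 applies
  Base: ¥900000 − ¥78000 = ¥822000
  ¥822000 × 25% = ¥205500

Regular income tax:
  ¥526000 × 15% = ¥78900
  ¥253000 × 27% = ¥68310
  → ¥147210
  Less low-income housing credit ¥17000 → ¥130210

Excess of alternative floor tax over regular income tax: ¥205500 − ¥130210 = ¥75290.

¥75290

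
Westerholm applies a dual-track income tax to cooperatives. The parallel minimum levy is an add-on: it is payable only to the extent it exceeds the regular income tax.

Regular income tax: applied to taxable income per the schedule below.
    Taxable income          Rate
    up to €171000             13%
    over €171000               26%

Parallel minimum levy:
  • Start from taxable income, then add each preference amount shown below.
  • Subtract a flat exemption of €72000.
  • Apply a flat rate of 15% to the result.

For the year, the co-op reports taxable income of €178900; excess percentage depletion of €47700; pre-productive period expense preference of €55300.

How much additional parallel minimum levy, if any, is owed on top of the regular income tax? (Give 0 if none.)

Regular income tax:
  €171000 × 13% = €22230
  €7900 × 26% = €2054
  → €24284

Parallel minimum levy:
  Adjusted income: €178900 + €47700 + €55300 = €281900
  Less exemption €72000 → base €209900
  €209900 × 15% = €31485

Excess of parallel minimum levy over regular income tax: €31485 − €24284 = €7201.

€7201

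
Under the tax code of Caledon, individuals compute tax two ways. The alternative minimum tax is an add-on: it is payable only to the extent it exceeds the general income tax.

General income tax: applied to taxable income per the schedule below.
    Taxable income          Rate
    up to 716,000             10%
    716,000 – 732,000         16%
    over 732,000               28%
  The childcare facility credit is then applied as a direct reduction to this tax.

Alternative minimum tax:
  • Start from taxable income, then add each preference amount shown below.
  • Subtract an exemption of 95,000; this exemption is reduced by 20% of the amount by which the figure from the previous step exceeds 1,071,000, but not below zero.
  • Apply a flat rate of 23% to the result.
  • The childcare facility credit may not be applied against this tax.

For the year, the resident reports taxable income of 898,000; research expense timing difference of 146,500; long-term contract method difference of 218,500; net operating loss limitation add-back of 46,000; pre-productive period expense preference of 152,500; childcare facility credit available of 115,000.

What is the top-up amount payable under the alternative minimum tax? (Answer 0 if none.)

326,618

Alternative minimum tax:
  Adjusted income: 898,000 + 146,500 + 218,500 + 46,000 + 152,500 = 1,461,500
  Exemption: 95,000 − 20% × (1,461,500 − 1,071,000) = 95,000 − 78,100 = 16,900
  Base: 1,461,500 − 16,900 = 1,444,600
  1,444,600 × 23% = 332,258

General income tax:
  716,000 × 10% = 71,600
  16,000 × 16% = 2,560
  166,000 × 28% = 46,480
  → 120,640
  Less childcare facility credit 115,000 → 5,640

Excess of alternative minimum tax over general income tax: 332,258 − 5,640 = 326,618.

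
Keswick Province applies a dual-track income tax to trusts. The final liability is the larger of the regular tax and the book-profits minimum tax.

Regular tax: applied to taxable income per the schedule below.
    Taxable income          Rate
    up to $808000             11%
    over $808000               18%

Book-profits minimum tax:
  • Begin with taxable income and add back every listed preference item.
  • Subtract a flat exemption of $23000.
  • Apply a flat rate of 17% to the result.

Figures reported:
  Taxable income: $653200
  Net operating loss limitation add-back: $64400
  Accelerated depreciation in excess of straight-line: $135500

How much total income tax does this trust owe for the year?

$141117

Regular tax:
  $653200 × 11% = $71852

Book-profits minimum tax:
  Adjusted income: $653200 + $64400 + $135500 = $853100
  Less exemption $23000 → base $830100
  $830100 × 17% = $141117

$141117 > $71852, so the book-profits minimum tax is the binding amount.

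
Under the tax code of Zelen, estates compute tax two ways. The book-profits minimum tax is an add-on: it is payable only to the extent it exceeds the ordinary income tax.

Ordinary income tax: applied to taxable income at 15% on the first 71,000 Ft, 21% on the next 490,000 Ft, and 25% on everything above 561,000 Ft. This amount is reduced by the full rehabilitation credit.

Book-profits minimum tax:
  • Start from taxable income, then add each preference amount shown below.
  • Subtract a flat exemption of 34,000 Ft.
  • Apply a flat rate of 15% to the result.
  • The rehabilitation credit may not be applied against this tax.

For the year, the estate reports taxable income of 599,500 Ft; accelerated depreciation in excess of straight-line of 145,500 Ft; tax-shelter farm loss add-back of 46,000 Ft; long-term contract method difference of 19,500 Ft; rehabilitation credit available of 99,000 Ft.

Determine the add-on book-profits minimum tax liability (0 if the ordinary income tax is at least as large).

Book-profits minimum tax:
  Adjusted income: 599,500 Ft + 145,500 Ft + 46,000 Ft + 19,500 Ft = 810,500 Ft
  Less exemption 34,000 Ft → base 776,500 Ft
  776,500 Ft × 15% = 116,475 Ft

Ordinary income tax:
  71,000 Ft × 15% = 10,650 Ft
  490,000 Ft × 21% = 102,900 Ft
  38,500 Ft × 25% = 9,625 Ft
  → 123,175 Ft
  Less rehabilitation credit 99,000 Ft → 24,175 Ft

Excess of book-profits minimum tax over ordinary income tax: 116,475 Ft − 24,175 Ft = 92,300 Ft.

92,300 Ft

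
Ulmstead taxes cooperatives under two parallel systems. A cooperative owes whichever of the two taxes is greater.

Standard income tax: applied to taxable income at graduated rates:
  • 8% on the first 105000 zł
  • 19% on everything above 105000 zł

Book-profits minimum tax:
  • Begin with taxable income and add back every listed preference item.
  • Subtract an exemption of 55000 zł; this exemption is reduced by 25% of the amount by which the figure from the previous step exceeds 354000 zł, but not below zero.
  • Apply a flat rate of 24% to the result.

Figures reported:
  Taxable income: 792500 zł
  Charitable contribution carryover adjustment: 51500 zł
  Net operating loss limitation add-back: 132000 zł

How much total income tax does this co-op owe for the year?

234240 zł

Standard income tax:
  105000 zł × 8% = 8400 zł
  687500 zł × 19% = 130625 zł
  → 139025 zł

Book-profits minimum tax:
  Adjusted income: 792500 zł + 51500 zł + 132000 zł = 976000 zł
  Exemption: 25% × (976000 zł − 354000 zł) = 155500 zł ≥ 55000 zł, so the exemption is fully phased out
  Base: 976000 zł − 0 zł = 976000 zł
  976000 zł × 24% = 234240 zł

234240 zł > 139025 zł, so the book-profits minimum tax is the binding amount.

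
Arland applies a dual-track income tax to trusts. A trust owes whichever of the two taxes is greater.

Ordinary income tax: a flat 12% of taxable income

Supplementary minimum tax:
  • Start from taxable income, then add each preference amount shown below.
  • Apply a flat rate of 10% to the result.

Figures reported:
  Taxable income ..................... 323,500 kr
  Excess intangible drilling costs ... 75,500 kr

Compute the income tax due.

39,900 kr

Supplementary minimum tax:
  Adjusted income: 323,500 kr + 75,500 kr = 399,000 kr
  399,000 kr × 10% = 39,900 kr

Ordinary income tax:
  323,500 kr × 12% = 38,820 kr

39,900 kr > 38,820 kr, so the supplementary minimum tax is the binding amount.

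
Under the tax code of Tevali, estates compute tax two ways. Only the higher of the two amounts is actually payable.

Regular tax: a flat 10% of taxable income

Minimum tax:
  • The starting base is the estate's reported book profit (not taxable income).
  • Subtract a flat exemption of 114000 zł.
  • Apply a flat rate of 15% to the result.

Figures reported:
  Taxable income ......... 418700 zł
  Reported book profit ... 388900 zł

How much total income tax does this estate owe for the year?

Regular tax:
  418700 zł × 10% = 41870 zł

Minimum tax:
  Base (reported book profit): 388900 zł
  Less exemption 114000 zł → base 274900 zł
  274900 zł × 15% = 41235 zł

41870 zł > 41235 zł, so the regular tax governs.

41870 zł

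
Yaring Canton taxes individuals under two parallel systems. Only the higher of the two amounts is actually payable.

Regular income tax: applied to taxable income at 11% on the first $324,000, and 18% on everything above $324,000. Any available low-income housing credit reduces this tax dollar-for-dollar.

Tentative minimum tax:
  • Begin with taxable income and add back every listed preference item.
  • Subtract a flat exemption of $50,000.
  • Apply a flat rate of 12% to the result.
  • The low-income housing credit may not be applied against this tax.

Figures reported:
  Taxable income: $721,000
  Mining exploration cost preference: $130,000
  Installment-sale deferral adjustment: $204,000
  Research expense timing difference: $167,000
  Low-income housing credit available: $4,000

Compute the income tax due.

Regular income tax:
  $324,000 × 11% = $35,640
  $397,000 × 18% = $71,460
  → $107,100
  Less low-income housing credit $4,000 → $103,100

Tentative minimum tax:
  Adjusted income: $721,000 + $130,000 + $204,000 + $167,000 = $1,222,000
  Less exemption $50,000 → base $1,172,000
  $1,172,000 × 12% = $140,640

$140,640 > $103,100, so the tentative minimum tax is the binding amount.

$140,640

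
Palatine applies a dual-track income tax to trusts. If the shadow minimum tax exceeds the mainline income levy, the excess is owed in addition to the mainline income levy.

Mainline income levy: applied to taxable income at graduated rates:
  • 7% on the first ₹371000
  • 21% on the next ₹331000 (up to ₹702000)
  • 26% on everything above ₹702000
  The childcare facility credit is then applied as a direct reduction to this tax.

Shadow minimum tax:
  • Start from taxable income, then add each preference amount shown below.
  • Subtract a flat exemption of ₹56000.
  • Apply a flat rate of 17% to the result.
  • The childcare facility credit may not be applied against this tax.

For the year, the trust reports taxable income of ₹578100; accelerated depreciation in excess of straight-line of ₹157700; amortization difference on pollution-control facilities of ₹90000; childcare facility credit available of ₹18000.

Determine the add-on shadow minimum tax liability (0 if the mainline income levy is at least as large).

₹79405

Shadow minimum tax:
  Adjusted income: ₹578100 + ₹157700 + ₹90000 = ₹825800
  Less exemption ₹56000 → base ₹769800
  ₹769800 × 17% = ₹130866

Mainline income levy:
  ₹371000 × 7% = ₹25970
  ₹207100 × 21% = ₹43491
  → ₹69461
  Less childcare facility credit ₹18000 → ₹51461

Excess of shadow minimum tax over mainline income levy: ₹130866 − ₹51461 = ₹79405.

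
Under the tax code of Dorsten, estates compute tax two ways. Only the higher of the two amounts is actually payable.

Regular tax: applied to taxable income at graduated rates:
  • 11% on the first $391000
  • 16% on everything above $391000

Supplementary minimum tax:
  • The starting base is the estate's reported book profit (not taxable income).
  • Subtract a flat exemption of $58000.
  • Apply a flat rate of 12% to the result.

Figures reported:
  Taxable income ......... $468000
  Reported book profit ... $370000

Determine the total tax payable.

$55330

Regular tax:
  $391000 × 11% = $43010
  $77000 × 16% = $12320
  → $55330

Supplementary minimum tax:
  Base (reported book profit): $370000
  Less exemption $58000 → base $312000
  $312000 × 12% = $37440

$55330 > $37440, so the regular tax governs.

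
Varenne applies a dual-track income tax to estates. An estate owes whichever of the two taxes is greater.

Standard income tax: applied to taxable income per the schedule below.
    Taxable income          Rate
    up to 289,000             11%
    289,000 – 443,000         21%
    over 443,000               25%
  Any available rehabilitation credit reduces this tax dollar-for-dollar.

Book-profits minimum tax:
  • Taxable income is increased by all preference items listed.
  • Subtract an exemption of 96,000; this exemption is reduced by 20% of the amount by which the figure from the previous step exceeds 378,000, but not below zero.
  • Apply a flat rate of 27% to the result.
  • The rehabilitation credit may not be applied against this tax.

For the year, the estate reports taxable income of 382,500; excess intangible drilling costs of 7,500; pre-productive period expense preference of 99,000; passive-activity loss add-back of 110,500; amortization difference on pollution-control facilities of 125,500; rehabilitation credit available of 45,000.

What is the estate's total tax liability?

188,568

Book-profits minimum tax:
  Adjusted income: 382,500 + 7,500 + 99,000 + 110,500 + 125,500 = 725,000
  Exemption: 96,000 − 20% × (725,000 − 378,000) = 96,000 − 69,400 = 26,600
  Base: 725,000 − 26,600 = 698,400
  698,400 × 27% = 188,568

Standard income tax:
  289,000 × 11% = 31,790
  93,500 × 21% = 19,635
  → 51,425
  Less rehabilitation credit 45,000 → 6,425

188,568 > 6,425, so the book-profits minimum tax is the binding amount.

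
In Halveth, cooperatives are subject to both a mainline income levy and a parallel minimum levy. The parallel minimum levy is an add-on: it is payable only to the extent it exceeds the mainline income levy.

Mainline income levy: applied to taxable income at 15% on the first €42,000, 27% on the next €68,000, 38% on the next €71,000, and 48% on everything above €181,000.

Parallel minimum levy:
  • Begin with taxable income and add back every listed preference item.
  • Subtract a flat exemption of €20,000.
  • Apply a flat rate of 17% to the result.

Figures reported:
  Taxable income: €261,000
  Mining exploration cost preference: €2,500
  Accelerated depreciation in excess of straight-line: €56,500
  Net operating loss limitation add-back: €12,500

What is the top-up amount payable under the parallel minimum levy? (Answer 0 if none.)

€0

Mainline income levy:
  €42,000 × 15% = €6,300
  €68,000 × 27% = €18,360
  €71,000 × 38% = €26,980
  €80,000 × 48% = €38,400
  → €90,040

Parallel minimum levy:
  Adjusted income: €261,000 + €2,500 + €56,500 + €12,500 = €332,500
  Less exemption €20,000 → base €312,500
  €312,500 × 17% = €53,125

€53,125 ≤ €90,040, so no add-on is due.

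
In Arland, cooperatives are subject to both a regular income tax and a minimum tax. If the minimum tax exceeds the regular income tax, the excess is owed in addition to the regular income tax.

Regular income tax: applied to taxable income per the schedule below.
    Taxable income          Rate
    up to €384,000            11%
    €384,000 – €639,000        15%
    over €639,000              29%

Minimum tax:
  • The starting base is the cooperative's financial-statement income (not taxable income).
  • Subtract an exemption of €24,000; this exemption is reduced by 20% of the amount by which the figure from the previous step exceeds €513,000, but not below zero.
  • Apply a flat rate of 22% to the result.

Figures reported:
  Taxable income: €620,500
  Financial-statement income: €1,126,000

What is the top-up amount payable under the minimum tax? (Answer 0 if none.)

€170,005

Minimum tax:
  Base (financial-statement income): €1,126,000
  Exemption: 20% × (€1,126,000 − €513,000) = €122,600 ≥ €24,000, so the exemption is fully phased out
  Base: €1,126,000 − €0 = €1,126,000
  €1,126,000 × 22% = €247,720

Regular income tax:
  €384,000 × 11% = €42,240
  €236,500 × 15% = €35,475
  → €77,715

Excess of minimum tax over regular income tax: €247,720 − €77,715 = €170,005.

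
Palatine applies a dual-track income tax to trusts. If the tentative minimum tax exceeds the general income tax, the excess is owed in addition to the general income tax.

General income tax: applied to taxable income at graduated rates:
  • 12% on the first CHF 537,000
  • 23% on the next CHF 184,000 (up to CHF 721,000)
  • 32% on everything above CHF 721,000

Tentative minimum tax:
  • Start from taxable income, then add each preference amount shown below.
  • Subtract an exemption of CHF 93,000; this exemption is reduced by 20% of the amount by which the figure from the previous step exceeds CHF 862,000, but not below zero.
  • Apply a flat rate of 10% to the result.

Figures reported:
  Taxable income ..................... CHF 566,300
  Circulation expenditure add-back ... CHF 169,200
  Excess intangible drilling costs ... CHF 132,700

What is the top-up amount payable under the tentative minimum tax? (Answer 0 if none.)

CHF 6,465

Tentative minimum tax:
  Adjusted income: CHF 566,300 + CHF 169,200 + CHF 132,700 = CHF 868,200
  Exemption: CHF 93,000 − 20% × (CHF 868,200 − CHF 862,000) = CHF 93,000 − CHF 1,240 = CHF 91,760
  Base: CHF 868,200 − CHF 91,760 = CHF 776,440
  CHF 776,440 × 10% = CHF 77,644

General income tax:
  CHF 537,000 × 12% = CHF 64,440
  CHF 29,300 × 23% = CHF 6,739
  → CHF 71,179

Excess of tentative minimum tax over general income tax: CHF 77,644 − CHF 71,179 = CHF 6,465.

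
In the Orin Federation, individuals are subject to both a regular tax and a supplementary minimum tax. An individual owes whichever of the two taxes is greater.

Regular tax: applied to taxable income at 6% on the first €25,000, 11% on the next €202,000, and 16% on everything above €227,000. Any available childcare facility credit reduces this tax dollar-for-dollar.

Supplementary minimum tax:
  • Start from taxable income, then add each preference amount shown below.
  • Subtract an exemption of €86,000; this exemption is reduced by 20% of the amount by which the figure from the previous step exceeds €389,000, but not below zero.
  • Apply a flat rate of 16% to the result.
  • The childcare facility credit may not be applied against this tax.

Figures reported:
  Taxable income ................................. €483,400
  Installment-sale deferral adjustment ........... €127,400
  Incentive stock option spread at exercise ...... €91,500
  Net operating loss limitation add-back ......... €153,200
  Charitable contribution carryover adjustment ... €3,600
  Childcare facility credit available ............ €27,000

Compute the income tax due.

€137,456

Regular tax:
  €25,000 × 6% = €1,500
  €202,000 × 11% = €22,220
  €256,400 × 16% = €41,024
  → €64,744
  Less childcare facility credit €27,000 → €37,744

Supplementary minimum tax:
  Adjusted income: €483,400 + €127,400 + €91,500 + €153,200 + €3,600 = €859,100
  Exemption: 20% × (€859,100 − €389,000) = €94,020 ≥ €86,000, so the exemption is fully phased out
  Base: €859,100 − €0 = €859,100
  €859,100 × 16% = €137,456

€137,456 > €37,744, so the supplementary minimum tax is the binding amount.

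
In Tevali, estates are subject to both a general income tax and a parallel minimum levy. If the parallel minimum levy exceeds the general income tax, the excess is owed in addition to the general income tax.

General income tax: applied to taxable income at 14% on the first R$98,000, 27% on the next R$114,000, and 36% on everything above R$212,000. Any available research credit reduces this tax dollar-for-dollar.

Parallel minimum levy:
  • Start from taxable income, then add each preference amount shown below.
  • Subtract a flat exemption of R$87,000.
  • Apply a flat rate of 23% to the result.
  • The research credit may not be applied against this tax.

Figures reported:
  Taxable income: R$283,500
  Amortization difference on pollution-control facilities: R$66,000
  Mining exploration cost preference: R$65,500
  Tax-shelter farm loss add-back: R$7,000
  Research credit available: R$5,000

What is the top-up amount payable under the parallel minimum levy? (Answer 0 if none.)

R$11,810

General income tax:
  R$98,000 × 14% = R$13,720
  R$114,000 × 27% = R$30,780
  R$71,500 × 36% = R$25,740
  → R$70,240
  Less research credit R$5,000 → R$65,240

Parallel minimum levy:
  Adjusted income: R$283,500 + R$66,000 + R$65,500 + R$7,000 = R$422,000
  Less exemption R$87,000 → base R$335,000
  R$335,000 × 23% = R$77,050

Excess of parallel minimum levy over general income tax: R$77,050 − R$65,240 = R$11,810.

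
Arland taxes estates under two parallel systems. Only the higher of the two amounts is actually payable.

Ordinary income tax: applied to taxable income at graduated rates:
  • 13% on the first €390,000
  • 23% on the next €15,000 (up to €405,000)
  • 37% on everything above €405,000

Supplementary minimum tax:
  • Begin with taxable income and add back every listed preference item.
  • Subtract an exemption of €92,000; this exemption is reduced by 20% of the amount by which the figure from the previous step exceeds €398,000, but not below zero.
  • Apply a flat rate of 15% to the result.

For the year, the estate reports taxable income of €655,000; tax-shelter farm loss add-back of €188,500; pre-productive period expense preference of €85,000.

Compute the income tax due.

Ordinary income tax:
  €390,000 × 13% = €50,700
  €15,000 × 23% = €3,450
  €250,000 × 37% = €92,500
  → €146,650

Supplementary minimum tax:
  Adjusted income: €655,000 + €188,500 + €85,000 = €928,500
  Exemption: 20% × (€928,500 − €398,000) = €106,100 ≥ €92,000, so the exemption is fully phased out
  Base: €928,500 − €0 = €928,500
  €928,500 × 15% = €139,275

€146,650 > €139,275, so the ordinary income tax governs.

€146,650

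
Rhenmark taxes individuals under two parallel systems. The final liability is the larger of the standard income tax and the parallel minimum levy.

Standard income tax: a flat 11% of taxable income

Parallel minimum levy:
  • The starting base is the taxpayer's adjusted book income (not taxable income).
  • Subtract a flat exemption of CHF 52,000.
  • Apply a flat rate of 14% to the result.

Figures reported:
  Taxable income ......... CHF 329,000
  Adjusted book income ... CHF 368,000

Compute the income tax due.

CHF 44,240

Parallel minimum levy:
  Base (adjusted book income): CHF 368,000
  Less exemption CHF 52,000 → base CHF 316,000
  CHF 316,000 × 14% = CHF 44,240

Standard income tax:
  CHF 329,000 × 11% = CHF 36,190

CHF 44,240 > CHF 36,190, so the parallel minimum levy is the binding amount.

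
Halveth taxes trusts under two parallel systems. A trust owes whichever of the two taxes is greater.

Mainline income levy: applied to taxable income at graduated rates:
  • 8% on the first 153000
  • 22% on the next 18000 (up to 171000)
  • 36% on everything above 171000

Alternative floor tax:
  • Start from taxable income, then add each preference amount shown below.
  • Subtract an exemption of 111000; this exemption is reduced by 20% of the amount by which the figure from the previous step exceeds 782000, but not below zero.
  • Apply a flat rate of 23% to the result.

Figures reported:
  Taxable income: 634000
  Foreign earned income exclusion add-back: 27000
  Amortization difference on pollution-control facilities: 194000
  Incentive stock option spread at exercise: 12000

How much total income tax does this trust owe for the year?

182880

Mainline income levy:
  153000 × 8% = 12240
  18000 × 22% = 3960
  463000 × 36% = 166680
  → 182880

Alternative floor tax:
  Adjusted income: 634000 + 27000 + 194000 + 12000 = 867000
  Exemption: 111000 − 20% × (867000 − 782000) = 111000 − 17000 = 94000
  Base: 867000 − 94000 = 773000
  773000 × 23% = 177790

182880 > 177790, so the mainline income levy governs.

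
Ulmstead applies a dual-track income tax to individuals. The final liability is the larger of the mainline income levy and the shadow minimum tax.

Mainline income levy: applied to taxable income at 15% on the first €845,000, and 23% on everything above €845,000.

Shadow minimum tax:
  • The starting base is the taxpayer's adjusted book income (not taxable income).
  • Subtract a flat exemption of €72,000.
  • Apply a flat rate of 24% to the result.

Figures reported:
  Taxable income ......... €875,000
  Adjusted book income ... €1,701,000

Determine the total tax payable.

Mainline income levy:
  €845,000 × 15% = €126,750
  €30,000 × 23% = €6,900
  → €133,650

Shadow minimum tax:
  Base (adjusted book income): €1,701,000
  Less exemption €72,000 → base €1,629,000
  €1,629,000 × 24% = €390,960

€390,960 > €133,650, so the shadow minimum tax is the binding amount.

€390,960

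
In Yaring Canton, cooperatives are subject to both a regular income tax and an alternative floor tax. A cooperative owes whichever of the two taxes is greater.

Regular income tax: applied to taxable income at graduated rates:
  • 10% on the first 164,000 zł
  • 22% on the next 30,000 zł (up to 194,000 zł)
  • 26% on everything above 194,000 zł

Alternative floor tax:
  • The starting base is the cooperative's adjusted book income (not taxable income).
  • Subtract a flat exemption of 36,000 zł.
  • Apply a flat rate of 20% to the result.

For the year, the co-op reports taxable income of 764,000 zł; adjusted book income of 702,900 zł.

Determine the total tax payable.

Regular income tax:
  164,000 zł × 10% = 16,400 zł
  30,000 zł × 22% = 6,600 zł
  570,000 zł × 26% = 148,200 zł
  → 171,200 zł

Alternative floor tax:
  Base (adjusted book income): 702,900 zł
  Less exemption 36,000 zł → base 666,900 zł
  666,900 zł × 20% = 133,380 zł

171,200 zł > 133,380 zł, so the regular income tax governs.

171,200 zł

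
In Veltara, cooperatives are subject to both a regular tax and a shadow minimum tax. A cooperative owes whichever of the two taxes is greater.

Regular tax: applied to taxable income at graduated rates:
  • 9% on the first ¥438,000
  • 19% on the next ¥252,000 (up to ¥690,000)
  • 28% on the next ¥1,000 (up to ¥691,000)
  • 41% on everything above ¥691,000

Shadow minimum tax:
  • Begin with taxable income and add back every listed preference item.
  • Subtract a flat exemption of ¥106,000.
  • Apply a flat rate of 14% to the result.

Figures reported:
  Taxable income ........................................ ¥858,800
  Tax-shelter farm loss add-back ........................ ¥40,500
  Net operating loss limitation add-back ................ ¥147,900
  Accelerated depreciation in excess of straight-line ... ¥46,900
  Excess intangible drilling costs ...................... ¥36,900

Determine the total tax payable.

Regular tax:
  ¥438,000 × 9% = ¥39,420
  ¥252,000 × 19% = ¥47,880
  ¥1,000 × 28% = ¥280
  ¥167,800 × 41% = ¥68,798
  → ¥156,378

Shadow minimum tax:
  Adjusted income: ¥858,800 + ¥40,500 + ¥147,900 + ¥46,900 + ¥36,900 = ¥1,131,000
  Less exemption ¥106,000 → base ¥1,025,000
  ¥1,025,000 × 14% = ¥143,500

¥156,378 > ¥143,500, so the regular tax governs.

¥156,378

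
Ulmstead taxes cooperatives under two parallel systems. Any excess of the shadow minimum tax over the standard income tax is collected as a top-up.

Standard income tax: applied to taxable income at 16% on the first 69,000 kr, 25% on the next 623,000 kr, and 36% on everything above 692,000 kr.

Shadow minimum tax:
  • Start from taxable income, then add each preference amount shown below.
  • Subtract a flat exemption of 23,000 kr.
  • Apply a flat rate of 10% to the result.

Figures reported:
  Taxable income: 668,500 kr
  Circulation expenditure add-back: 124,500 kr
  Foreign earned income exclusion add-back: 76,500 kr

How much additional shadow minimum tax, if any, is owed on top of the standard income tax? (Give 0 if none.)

Shadow minimum tax:
  Adjusted income: 668,500 kr + 124,500 kr + 76,500 kr = 869,500 kr
  Less exemption 23,000 kr → base 846,500 kr
  846,500 kr × 10% = 84,650 kr

Standard income tax:
  69,000 kr × 16% = 11,040 kr
  599,500 kr × 25% = 149,875 kr
  → 160,915 kr

84,650 kr ≤ 160,915 kr, so no add-on is due.

0 kr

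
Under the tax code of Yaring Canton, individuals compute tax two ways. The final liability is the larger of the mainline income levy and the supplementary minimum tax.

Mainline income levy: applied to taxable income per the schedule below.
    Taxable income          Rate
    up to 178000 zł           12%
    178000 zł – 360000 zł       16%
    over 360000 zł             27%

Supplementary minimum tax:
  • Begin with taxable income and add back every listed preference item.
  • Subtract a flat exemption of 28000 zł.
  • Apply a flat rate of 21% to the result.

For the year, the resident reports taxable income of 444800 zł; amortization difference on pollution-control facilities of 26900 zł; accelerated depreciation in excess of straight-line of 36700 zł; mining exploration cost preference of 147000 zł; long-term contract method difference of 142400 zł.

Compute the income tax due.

161658 zł

Mainline income levy:
  178000 zł × 12% = 21360 zł
  182000 zł × 16% = 29120 zł
  84800 zł × 27% = 22896 zł
  → 73376 zł

Supplementary minimum tax:
  Adjusted income: 444800 zł + 26900 zł + 36700 zł + 147000 zł + 142400 zł = 797800 zł
  Less exemption 28000 zł → base 769800 zł
  769800 zł × 21% = 161658 zł

161658 zł > 73376 zł, so the supplementary minimum tax is the binding amount.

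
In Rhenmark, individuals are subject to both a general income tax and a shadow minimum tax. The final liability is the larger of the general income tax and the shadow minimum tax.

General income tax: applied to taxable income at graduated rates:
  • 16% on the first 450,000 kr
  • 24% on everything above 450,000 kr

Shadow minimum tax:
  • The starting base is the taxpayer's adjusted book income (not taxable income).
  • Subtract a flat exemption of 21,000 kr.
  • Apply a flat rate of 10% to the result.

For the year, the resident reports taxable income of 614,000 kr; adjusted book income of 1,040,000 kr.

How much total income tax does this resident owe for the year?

General income tax:
  450,000 kr × 16% = 72,000 kr
  164,000 kr × 24% = 39,360 kr
  → 111,360 kr

Shadow minimum tax:
  Base (adjusted book income): 1,040,000 kr
  Less exemption 21,000 kr → base 1,019,000 kr
  1,019,000 kr × 10% = 101,900 kr

111,360 kr > 101,900 kr, so the general income tax governs.

111,360 kr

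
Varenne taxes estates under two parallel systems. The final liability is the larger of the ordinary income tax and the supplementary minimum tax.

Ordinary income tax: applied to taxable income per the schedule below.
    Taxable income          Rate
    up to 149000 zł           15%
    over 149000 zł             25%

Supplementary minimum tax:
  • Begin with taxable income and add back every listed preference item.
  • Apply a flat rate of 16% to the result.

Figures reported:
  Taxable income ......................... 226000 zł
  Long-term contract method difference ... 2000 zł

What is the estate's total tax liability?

Ordinary income tax:
  149000 zł × 15% = 22350 zł
  77000 zł × 25% = 19250 zł
  → 41600 zł

Supplementary minimum tax:
  Adjusted income: 226000 zł + 2000 zł = 228000 zł
  228000 zł × 16% = 36480 zł

41600 zł > 36480 zł, so the ordinary income tax governs.

41600 zł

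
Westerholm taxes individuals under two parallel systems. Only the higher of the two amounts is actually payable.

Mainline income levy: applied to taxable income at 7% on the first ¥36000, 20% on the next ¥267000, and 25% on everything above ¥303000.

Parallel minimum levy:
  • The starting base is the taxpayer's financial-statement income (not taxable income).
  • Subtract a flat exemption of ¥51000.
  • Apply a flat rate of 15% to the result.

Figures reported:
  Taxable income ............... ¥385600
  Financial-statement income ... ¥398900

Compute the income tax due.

Parallel minimum levy:
  Base (financial-statement income): ¥398900
  Less exemption ¥51000 → base ¥347900
  ¥347900 × 15% = ¥52185

Mainline income levy:
  ¥36000 × 7% = ¥2520
  ¥267000 × 20% = ¥53400
  ¥82600 × 25% = ¥20650
  → ¥76570

¥76570 > ¥52185, so the mainline income levy governs.

¥76570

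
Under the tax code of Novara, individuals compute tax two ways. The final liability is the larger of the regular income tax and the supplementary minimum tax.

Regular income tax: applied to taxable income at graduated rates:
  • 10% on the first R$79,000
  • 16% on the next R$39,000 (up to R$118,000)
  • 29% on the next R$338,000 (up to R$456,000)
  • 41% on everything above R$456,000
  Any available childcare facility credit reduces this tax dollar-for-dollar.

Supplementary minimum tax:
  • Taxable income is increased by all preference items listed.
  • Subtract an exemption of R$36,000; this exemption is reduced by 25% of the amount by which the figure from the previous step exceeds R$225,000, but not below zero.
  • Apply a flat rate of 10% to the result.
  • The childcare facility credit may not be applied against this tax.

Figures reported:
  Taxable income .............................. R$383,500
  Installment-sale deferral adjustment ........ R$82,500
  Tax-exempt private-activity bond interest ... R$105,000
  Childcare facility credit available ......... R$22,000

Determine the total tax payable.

Supplementary minimum tax:
  Adjusted income: R$383,500 + R$82,500 + R$105,000 = R$571,000
  Exemption: 25% × (R$571,000 − R$225,000) = R$86,500 ≥ R$36,000, so the exemption is fully phased out
  Base: R$571,000 − R$0 = R$571,000
  R$571,000 × 10% = R$57,100

Regular income tax:
  R$79,000 × 10% = R$7,900
  R$39,000 × 16% = R$6,240
  R$265,500 × 29% = R$76,995
  → R$91,135
  Less childcare facility credit R$22,000 → R$69,135

R$69,135 > R$57,100, so the regular income tax governs.

R$69,135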